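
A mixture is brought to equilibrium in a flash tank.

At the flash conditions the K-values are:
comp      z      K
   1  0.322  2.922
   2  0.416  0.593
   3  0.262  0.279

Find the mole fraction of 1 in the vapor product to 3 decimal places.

y_1 = 0.636

Rachford–Rice: g(ψ) = Σ zᵢ(Kᵢ−1)/(1+ψ(Kᵢ−1)) = 0.
g(0) = ΣzᵢKᵢ − 1 = 0.261 and g(1) = 1 − Σzᵢ/Kᵢ = -0.751, so a root lies in (0, 1).
Newton–Raphson from ψ = 0.5:
  ψ = 0.500: g = -0.1924, g' = -0.751 → ψ = 0.244
  ψ = 0.244: g = 0.0042, g' = -0.837 → ψ = 0.249
Converged at ψ = 0.249.
Compositions from xᵢ = zᵢ/(1+ψ(Kᵢ−1)), yᵢ = Kᵢxᵢ:
  1: x = 0.218, y = 0.636
  2: x = 0.463, y = 0.274
  3: x = 0.319, y = 0.089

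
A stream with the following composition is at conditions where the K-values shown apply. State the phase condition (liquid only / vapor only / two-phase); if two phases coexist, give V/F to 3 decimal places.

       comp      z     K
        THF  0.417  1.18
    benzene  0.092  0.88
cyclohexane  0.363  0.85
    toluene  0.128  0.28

liquid only

ΣzᵢKᵢ = 0.917; Σzᵢ/Kᵢ = 1.342.
Since ΣzᵢKᵢ < 1 the mixture is below its bubble point — single liquid phase.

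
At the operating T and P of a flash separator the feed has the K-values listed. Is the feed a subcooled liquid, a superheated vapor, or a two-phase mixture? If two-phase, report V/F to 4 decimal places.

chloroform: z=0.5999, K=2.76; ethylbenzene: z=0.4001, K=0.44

ΣzᵢKᵢ = 1.8318; Σzᵢ/Kᵢ = 1.1267.
Both exceed 1, so a two-phase solution exists.
Newton–Raphson from ψ = 0.5:
  ψ = 0.5000: g = 0.25042, g' = -0.7678 → ψ = 0.8262
  ψ = 0.8262: g = 0.01328, g' = -0.7431 → ψ = 0.8440
  ψ = 0.8440: g = -0.00008, g' = -0.7520 → ψ = 0.8439
Converged at ψ = 0.8439.

two-phase, V/F = 0.8439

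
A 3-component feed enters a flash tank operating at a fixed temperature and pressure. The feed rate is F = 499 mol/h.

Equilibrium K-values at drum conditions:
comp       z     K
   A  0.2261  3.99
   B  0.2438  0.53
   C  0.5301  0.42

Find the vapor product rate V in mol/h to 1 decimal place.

V = 77.6 mol/h

Rachford–Rice: g(V/F) = Σ zᵢ(Kᵢ−1)/(1+V/F(Kᵢ−1)) = 0.
Feasibility: ΣzᵢKᵢ = 1.2540, Σzᵢ/Kᵢ = 1.7788 — both > 1, two phases present.
Newton iteration, V/F⁰ = 0.5:
  V/F = 0.5000: g = -0.31187, g' = -0.7705 → V/F = 0.0952
  V/F = 0.0952: g = 0.08081, g' = -1.4834 → V/F = 0.1497
  V/F = 0.1497: g = 0.00704, g' = -1.2407 → V/F = 0.1554
Converged at V/F = 0.1554.
Then V = V/F·F = 0.1554·499 = 77.6 mol/h and L = F − V = 421.4 mol/h.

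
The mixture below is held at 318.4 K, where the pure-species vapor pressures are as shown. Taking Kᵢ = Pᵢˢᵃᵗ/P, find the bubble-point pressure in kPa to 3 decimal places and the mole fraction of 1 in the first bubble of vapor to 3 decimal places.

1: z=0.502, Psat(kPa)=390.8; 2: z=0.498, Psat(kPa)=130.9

Pbub = 261.370 kPa, y_1 = 0.751

At the bubble point ψ → 0, so ΣzᵢKᵢ = 1 with Kᵢ = Pᵢˢᵃᵗ/P ⇒ P = ΣzᵢPᵢˢᵃᵗ.
P = 0.502·390.8 + 0.498·130.9 = 261.370 kPa
yᵢ = zᵢPᵢˢᵃᵗ/P ⇒ y_1 = 0.502·390.8/261.370 = 0.751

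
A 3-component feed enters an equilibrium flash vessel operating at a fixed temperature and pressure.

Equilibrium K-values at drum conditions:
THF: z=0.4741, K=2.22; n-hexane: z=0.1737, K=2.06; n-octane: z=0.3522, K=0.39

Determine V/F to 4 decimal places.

Material balance + equilibrium reduce to Σ zᵢ(Kᵢ−1)/(1+V/F(Kᵢ−1)) = 0.
Check two-phase: ΣzᵢKᵢ = 1.5477 > 1 and Σzᵢ/Kᵢ = 1.2010 > 1, so g(0) = 0.5477 > 0 and g(1) = -0.2010 < 0.
Newton iteration, V/F⁰ = 0.5:
  V/F = 0.5000: g = 0.17047, g' = -0.6269 → V/F = 0.7719
  V/F = 0.7719: g = -0.00689, g' = -0.7143 → V/F = 0.7623
  V/F = 0.7623: g = -0.00004, g' = -0.7070 → V/F = 0.7622
Converged at V/F = 0.7622.

V/F = 0.7622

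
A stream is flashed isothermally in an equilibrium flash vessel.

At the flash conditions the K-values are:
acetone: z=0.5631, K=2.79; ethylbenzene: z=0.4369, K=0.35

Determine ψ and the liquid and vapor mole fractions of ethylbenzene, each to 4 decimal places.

ψ = 0.6222, x_ethylbenzene = 0.7336, y_ethylbenzene = 0.2568

Let ψ = V/F and solve Σ zᵢ(Kᵢ−1)/(1+ψ(Kᵢ−1)) = 0.
Feasibility: ΣzᵢKᵢ = 1.7240, Σzᵢ/Kᵢ = 1.4501 — both > 1, two phases present.
Binary case is linear: z₁(K₁−1)(1+ψ(K₂−1)) + z₂(K₂−1)(1+ψ(K₁−1)) = 0
⇒ ψ = [z₁(K₁−1)+z₂(K₂−1)] / [−(K₁−1)(K₂−1)] = 0.72396/1.16350 = 0.6222
Compositions from xᵢ = zᵢ/(1+ψ(Kᵢ−1)), yᵢ = Kᵢxᵢ:
  acetone: x = 0.2664, y = 0.7432
  ethylbenzene: x = 0.7336, y = 0.2568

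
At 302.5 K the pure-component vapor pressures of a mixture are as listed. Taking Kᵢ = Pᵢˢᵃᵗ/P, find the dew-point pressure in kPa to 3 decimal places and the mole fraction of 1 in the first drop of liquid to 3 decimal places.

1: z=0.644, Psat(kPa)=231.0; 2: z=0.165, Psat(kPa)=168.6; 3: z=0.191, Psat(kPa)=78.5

Pdew = 161.299 kPa, x_1 = 0.450

At the dew point ψ → 1, so Σzᵢ/Kᵢ = 1 with Kᵢ = Pᵢˢᵃᵗ/P ⇒ 1/P = Σzᵢ/Pᵢˢᵃᵗ.
1/P = 0.644/231.0 + 0.165/168.6 + 0.191/78.5 = 0.006200 ⇒ P = 161.299 kPa
xᵢ = zᵢP/Pᵢˢᵃᵗ ⇒ x_1 = 0.644·161.299/231.0 = 0.450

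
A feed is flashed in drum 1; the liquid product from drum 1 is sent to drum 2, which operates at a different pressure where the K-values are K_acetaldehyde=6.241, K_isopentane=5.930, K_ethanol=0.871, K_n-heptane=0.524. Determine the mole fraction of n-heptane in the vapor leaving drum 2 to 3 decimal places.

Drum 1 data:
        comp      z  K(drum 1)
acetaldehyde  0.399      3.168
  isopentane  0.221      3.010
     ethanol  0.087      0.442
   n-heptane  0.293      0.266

Drum 1:
Rachford–Rice: g(ψ₁) = Σ zᵢ(Kᵢ−1)/(1+ψ₁(Kᵢ−1)) = 0.
Feasibility: ΣzᵢKᵢ = 2.046, Σzᵢ/Kᵢ = 1.498 — both > 1, two phases present.
Newton iteration, ψ₁⁰ = 0.6:
  ψ₁ = 0.600: g = 0.1200, g' = -1.103 → ψ₁ = 0.709
  ψ₁ = 0.709: g = -0.0044, g' = -1.203 → ψ₁ = 0.705
Converged at ψ₁ = 0.705.
Drum-1 compositions:
  acetaldehyde: x = 0.158, y = 0.500
  isopentane: x = 0.091, y = 0.275
  ethanol: x = 0.143, y = 0.063
  n-heptane: x = 0.607, y = 0.162
Drum-2 feed = drum-1 liquid: z₂ = (0.1578, 0.0914, 0.1434, 0.6074).
Drum 2:
Newton iteration, ψ₂⁰ = 0.5:
  ψ₂ = 0.500: g = -0.0407, g' = -0.755 → ψ₂ = 0.446
  ψ₂ = 0.446: g = 0.0019, g' = -0.831 → ψ₂ = 0.448
Converged at ψ₂ = 0.448.
  acetaldehyde: x = 0.047, y = 0.294
  isopentane: x = 0.028, y = 0.169
  ethanol: x = 0.152, y = 0.133
  n-heptane: x = 0.772, y = 0.405

y_n-heptane (drum 2) = 0.405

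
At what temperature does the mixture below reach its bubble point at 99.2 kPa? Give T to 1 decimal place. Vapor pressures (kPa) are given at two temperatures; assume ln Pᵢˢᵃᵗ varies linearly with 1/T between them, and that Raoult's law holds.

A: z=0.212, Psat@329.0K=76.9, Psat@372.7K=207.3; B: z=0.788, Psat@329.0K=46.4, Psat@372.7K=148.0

Bubble-point temperature: ΣzᵢPᵢˢᵃᵗ(T) = P. Interpolate ln Pᵢˢᵃᵗ = aᵢ + bᵢ/T.
  T = 329.0 K: ΣzᵢPᵢˢᵃᵗ = 52.87 kPa
  T = 372.7 K: ΣzᵢPᵢˢᵃᵗ = 160.57 kPa
  T = 350.9 K: ΣzᵢPᵢˢᵃᵗ = 95.43 kPa
  T = 361.8 K: ΣzᵢPᵢˢᵃᵗ = 124.74 kPa
  T = 356.4 K: ΣzᵢPᵢˢᵃᵗ = 109.46 kPa
  T = 353.6 K: ΣzᵢPᵢˢᵃᵗ = 102.13 kPa
Interpolating between 350.9 K and 353.6 K gives T ≈ 352.4 K.

T = 352.4 K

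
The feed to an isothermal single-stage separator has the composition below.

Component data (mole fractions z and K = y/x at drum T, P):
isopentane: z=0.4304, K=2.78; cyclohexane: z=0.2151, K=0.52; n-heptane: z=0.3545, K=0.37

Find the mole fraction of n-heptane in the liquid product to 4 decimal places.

Material balance + equilibrium reduce to Σ zᵢ(Kᵢ−1)/(1+ψ(Kᵢ−1)) = 0.
Check two-phase: ΣzᵢKᵢ = 1.4395 > 1 and Σzᵢ/Kᵢ = 1.5266 > 1, so g(0) = 0.4395 > 0 and g(1) = -0.5266 < 0.
Newton iteration, ψ⁰ = 0.67:
  ψ = 0.6700: g = -0.18924, g' = -0.8126 → ψ = 0.4371
  ψ = 0.4371: g = -0.00801, g' = -0.7787 → ψ = 0.4268
  ψ = 0.4268: g = 0.00002, g' = -0.7820 → ψ = 0.4269
Converged at ψ = 0.4269.
Compositions from xᵢ = zᵢ/(1+ψ(Kᵢ−1)), yᵢ = Kᵢxᵢ:
  isopentane: x = 0.2446, y = 0.6799
  cyclohexane: x = 0.2705, y = 0.1407
  n-heptane: x = 0.4849, y = 0.1794

x_n-heptane = 0.4849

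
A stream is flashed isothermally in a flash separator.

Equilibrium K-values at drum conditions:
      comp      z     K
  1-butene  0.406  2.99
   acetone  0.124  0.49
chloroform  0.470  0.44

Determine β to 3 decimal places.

Rachford–Rice: g(β) = Σ zᵢ(Kᵢ−1)/(1+β(Kᵢ−1)) = 0.
g(0) = ΣzᵢKᵢ − 1 = 0.482 and g(1) = 1 − Σzᵢ/Kᵢ = -0.457, so a root lies in (0, 1).
Iterate (Newton) starting at β = 0.5:
  β = 0.500: g = -0.0455, g' = -0.746 → β = 0.439
  β = 0.439: g = 0.0007, g' = -0.771 → β = 0.440
Converged at β = 0.440.

β = 0.440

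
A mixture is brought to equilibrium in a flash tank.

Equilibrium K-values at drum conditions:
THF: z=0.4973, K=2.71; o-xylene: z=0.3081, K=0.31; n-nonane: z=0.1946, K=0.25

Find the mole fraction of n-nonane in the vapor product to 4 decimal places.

Rachford–Rice: g(ψ) = Σ zᵢ(Kᵢ−1)/(1+ψ(Kᵢ−1)) = 0.
g(0) = ΣzᵢKᵢ − 1 = 0.4918 and g(1) = 1 − Σzᵢ/Kᵢ = -0.9558, so a root lies in (0, 1).
Newton iteration, ψ⁰ = 0.38:
  ψ = 0.3800: g = 0.02318, g' = -1.0178 → ψ = 0.4028
Converged at ψ = 0.4028.
Compositions from xᵢ = zᵢ/(1+ψ(Kᵢ−1)), yᵢ = Kᵢxᵢ:
  THF: x = 0.2945, y = 0.7980
  o-xylene: x = 0.4267, y = 0.1323
  n-nonane: x = 0.2788, y = 0.0697

y_n-nonane = 0.0697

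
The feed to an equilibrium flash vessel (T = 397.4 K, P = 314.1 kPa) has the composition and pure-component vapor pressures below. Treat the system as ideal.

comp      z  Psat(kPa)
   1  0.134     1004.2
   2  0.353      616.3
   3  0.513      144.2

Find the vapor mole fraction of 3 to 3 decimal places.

Raoult's law: Kᵢ = Pᵢˢᵃᵗ/P = Pᵢˢᵃᵗ/314.1.
  K_1 = 1004.2/314.1 = 3.19707, K_2 = 616.3/314.1 = 1.96211, K_3 = 144.2/314.1 = 0.45909
Material balance + equilibrium reduce to Σ zᵢ(Kᵢ−1)/(1+ψ(Kᵢ−1)) = 0.
g(0) = ΣzᵢKᵢ − 1 = 0.357 and g(1) = 1 − Σzᵢ/Kᵢ = -0.339, so a root lies in (0, 1).
Newton–Raphson from ψ = 0.5:
  ψ = 0.500: g = -0.0108, g' = -0.578 → ψ = 0.481
Converged at ψ = 0.481.
Compositions from xᵢ = zᵢ/(1+ψ(Kᵢ−1)), yᵢ = Kᵢxᵢ:
  1: x = 0.065, y = 0.208
  2: x = 0.241, y = 0.473
  3: x = 0.694, y = 0.318

y_3 = 0.318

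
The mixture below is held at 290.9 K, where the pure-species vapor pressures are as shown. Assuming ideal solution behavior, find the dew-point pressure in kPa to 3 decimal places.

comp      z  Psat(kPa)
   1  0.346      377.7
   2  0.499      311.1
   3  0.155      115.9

Pdew = 259.241 kPa

At the dew point ψ → 1, so Σzᵢ/Kᵢ = 1 with Kᵢ = Pᵢˢᵃᵗ/P ⇒ 1/P = Σzᵢ/Pᵢˢᵃᵗ.
1/P = 0.346/377.7 + 0.499/311.1 + 0.155/115.9 = 0.003857 ⇒ P = 259.241 kPa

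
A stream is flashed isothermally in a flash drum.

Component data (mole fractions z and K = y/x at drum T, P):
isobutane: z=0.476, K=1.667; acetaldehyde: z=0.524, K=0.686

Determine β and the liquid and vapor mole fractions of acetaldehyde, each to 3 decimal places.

β = 0.730, x_acetaldehyde = 0.680, y_acetaldehyde = 0.466

Binary case is linear: z₁(K₁−1)(1+β(K₂−1)) + z₂(K₂−1)(1+β(K₁−1)) = 0
⇒ β = [z₁(K₁−1)+z₂(K₂−1)] / [−(K₁−1)(K₂−1)] = 0.1530/0.2094 = 0.730
Compositions from xᵢ = zᵢ/(1+β(Kᵢ−1)), yᵢ = Kᵢxᵢ:
  isobutane: x = 0.320, y = 0.534
  acetaldehyde: x = 0.680, y = 0.466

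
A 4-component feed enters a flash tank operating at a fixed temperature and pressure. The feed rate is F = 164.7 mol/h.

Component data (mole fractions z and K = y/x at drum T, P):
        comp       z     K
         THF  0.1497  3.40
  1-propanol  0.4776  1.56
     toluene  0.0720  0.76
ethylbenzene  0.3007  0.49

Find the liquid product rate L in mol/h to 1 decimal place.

Newton iteration, ψ⁰ = 0.52:
  ψ = 0.5200: g = 0.13851, g' = -0.4107 → ψ = 0.8572
  ψ = 0.8572: g = 0.00398, g' = -0.4141 → ψ = 0.8668
Converged at ψ = 0.8668.
Then V = ψ·F = 0.8668·164.7 = 142.8 mol/h and L = F − V = 21.9 mol/h.

L = 21.9 mol/h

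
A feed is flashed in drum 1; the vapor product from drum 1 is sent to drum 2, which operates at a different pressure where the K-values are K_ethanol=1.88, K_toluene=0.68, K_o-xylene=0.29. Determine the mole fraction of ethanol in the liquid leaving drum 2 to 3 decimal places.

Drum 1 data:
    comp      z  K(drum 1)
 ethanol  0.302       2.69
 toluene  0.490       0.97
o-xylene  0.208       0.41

x_ethanol (drum 2) = 0.321

Drum 1:
Material balance + equilibrium reduce to Σ zᵢ(Kᵢ−1)/(1+ψ₁(Kᵢ−1)) = 0.
Check two-phase: ΣzᵢKᵢ = 1.373 > 1 and Σzᵢ/Kᵢ = 1.125 > 1, so g(0) = 0.373 > 0 and g(1) = -0.125 < 0.
Iterate (Newton) starting at ψ₁ = 0.5:
  ψ₁ = 0.500: g = 0.0876, g' = -0.400 → ψ₁ = 0.719
  ψ₁ = 0.719: g = 0.0021, g' = -0.395 → ψ₁ = 0.725
Converged at ψ₁ = 0.725.
Drum-1 compositions:
  ethanol: x = 0.136, y = 0.365
  toluene: x = 0.501, y = 0.486
  o-xylene: x = 0.363, y = 0.149
Drum-2 feed = drum-1 vapor: z₂ = (0.3652, 0.4859, 0.1490).
Drum 2:
Material balance + equilibrium reduce to Σ zᵢ(Kᵢ−1)/(1+ψ₂(Kᵢ−1)) = 0.
g(0) = ΣzᵢKᵢ − 1 = 0.060 and g(1) = 1 − Σzᵢ/Kᵢ = -0.422, so a root lies in (0, 1).
Newton iteration, ψ₂⁰ = 0.57:
  ψ₂ = 0.570: g = -0.1538, g' = -0.412 → ψ₂ = 0.196
  ψ₂ = 0.196: g = -0.0148, g' = -0.364 → ψ₂ = 0.156
Converged at ψ₂ = 0.156.
  ethanol: x = 0.321, y = 0.604
  toluene: x = 0.511, y = 0.348
  o-xylene: x = 0.168, y = 0.049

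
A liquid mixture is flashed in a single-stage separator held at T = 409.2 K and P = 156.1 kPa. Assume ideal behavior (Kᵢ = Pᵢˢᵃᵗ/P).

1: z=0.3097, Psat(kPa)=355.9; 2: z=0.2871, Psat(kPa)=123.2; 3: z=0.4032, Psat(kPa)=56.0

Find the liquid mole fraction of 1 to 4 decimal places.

Raoult's law: Kᵢ = Pᵢˢᵃᵗ/P = Pᵢˢᵃᵗ/156.1.
  K_1 = 355.9/156.1 = 2.279949, K_2 = 123.2/156.1 = 0.789238, K_3 = 56.0/156.1 = 0.358744
Let β = V/F and solve Σ zᵢ(Kᵢ−1)/(1+β(Kᵢ−1)) = 0.
Feasibility: ΣzᵢKᵢ = 1.0773, Σzᵢ/Kᵢ = 1.6235 — both > 1, two phases present.
Newton iteration, β⁰ = 0.36:
  β = 0.3600: g = -0.13027, g' = -0.5330 → β = 0.1156
  β = 0.1156: g = 0.00405, g' = -0.5918 → β = 0.1224
Converged at β = 0.1224.
Compositions from xᵢ = zᵢ/(1+β(Kᵢ−1)), yᵢ = Kᵢxᵢ:
  1: x = 0.2677, y = 0.6104
  2: x = 0.2947, y = 0.2326
  3: x = 0.4376, y = 0.1570

x_1 = 0.2677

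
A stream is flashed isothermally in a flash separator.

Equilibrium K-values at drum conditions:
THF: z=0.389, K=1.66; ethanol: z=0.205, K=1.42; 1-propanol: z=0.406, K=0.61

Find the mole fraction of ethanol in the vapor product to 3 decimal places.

Newton iteration, β⁰ = 0.5:
  β = 0.500: g = 0.0675, g' = -0.216 → β = 0.813
  β = 0.813: g = -0.0005, g' = -0.224 → β = 0.810
Converged at β = 0.810.
Compositions from xᵢ = zᵢ/(1+β(Kᵢ−1)), yᵢ = Kᵢxᵢ:
  THF: x = 0.253, y = 0.421
  ethanol: x = 0.153, y = 0.217
  1-propanol: x = 0.594, y = 0.362

y_ethanol = 0.217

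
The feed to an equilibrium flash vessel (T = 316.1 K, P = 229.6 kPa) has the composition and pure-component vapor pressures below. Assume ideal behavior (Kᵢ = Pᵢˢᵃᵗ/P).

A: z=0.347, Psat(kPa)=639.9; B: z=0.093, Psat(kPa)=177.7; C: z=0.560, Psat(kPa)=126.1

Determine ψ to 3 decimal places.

ψ = 0.457

Raoult's law: Kᵢ = Pᵢˢᵃᵗ/P = Pᵢˢᵃᵗ/229.6.
  K_A = 639.9/229.6 = 2.78702, K_B = 177.7/229.6 = 0.77395, K_C = 126.1/229.6 = 0.54922
Let ψ = V/F and solve Σ zᵢ(Kᵢ−1)/(1+ψ(Kᵢ−1)) = 0.
Feasibility: ΣzᵢKᵢ = 1.347, Σzᵢ/Kᵢ = 1.264 — both > 1, two phases present.
Iterate (Newton) starting at ψ = 0.49:
  ψ = 0.490: g = -0.0170, g' = -0.508 → ψ = 0.456
  ψ = 0.456: g = 0.0002, g' = -0.522 → ψ = 0.457
Converged at ψ = 0.457.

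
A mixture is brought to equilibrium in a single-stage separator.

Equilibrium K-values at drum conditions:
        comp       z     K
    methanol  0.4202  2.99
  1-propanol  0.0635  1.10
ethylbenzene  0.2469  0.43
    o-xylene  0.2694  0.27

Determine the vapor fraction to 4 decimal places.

ψ = 0.4124

Let ψ = V/F and solve Σ zᵢ(Kᵢ−1)/(1+ψ(Kᵢ−1)) = 0.
Check two-phase: ΣzᵢKᵢ = 1.5052 > 1 and Σzᵢ/Kᵢ = 1.7702 > 1, so g(0) = 0.5052 > 0 and g(1) = -0.7702 < 0.
Newton iteration, ψ⁰ = 0.46:
  ψ = 0.4600: g = -0.04420, g' = -0.9269 → ψ = 0.4123
  ψ = 0.4123: g = 0.00011, g' = -0.9336 → ψ = 0.4124
Converged at ψ = 0.4124.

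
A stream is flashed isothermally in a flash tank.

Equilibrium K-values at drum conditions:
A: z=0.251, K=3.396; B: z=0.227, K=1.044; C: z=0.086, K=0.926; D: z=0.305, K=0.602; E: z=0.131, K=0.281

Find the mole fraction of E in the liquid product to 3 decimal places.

x_E = 0.196

Newton–Raphson from β = 0.54:
  β = 0.540: g = -0.0433, g' = -0.534 → β = 0.459
  β = 0.459: g = 0.0005, g' = -0.551 → β = 0.460
Converged at β = 0.460.
Compositions from xᵢ = zᵢ/(1+β(Kᵢ−1)), yᵢ = Kᵢxᵢ:
  A: x = 0.119, y = 0.406
  B: x = 0.222, y = 0.232
  C: x = 0.089, y = 0.082
  D: x = 0.373, y = 0.225
  E: x = 0.196, y = 0.055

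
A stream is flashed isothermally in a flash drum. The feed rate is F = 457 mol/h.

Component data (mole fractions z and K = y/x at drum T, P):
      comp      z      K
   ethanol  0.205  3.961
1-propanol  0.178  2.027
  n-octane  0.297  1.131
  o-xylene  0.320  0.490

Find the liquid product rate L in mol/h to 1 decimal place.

Material balance + equilibrium reduce to Σ zᵢ(Kᵢ−1)/(1+V/F(Kᵢ−1)) = 0.
Feasibility: ΣzᵢKᵢ = 1.666, Σzᵢ/Kᵢ = 1.055 — both > 1, two phases present.
Iterate (Newton) starting at V/F = 0.5:
  V/F = 0.500: g = 0.1829, g' = -0.529 → V/F = 0.846
  V/F = 0.846: g = 0.0189, g' = -0.462 → V/F = 0.887
Converged at V/F = 0.887.
Then V = V/F·F = 0.8868·457 = 405.3 mol/h and L = F − V = 51.7 mol/h.

L = 51.7 mol/h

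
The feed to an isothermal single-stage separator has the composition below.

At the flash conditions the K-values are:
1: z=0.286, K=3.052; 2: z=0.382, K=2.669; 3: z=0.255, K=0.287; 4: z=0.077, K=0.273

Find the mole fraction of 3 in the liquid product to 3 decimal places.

x_3 = 0.548

Let ψ = V/F and solve Σ zᵢ(Kᵢ−1)/(1+ψ(Kᵢ−1)) = 0.
g(0) = ΣzᵢKᵢ − 1 = 0.987 and g(1) = 1 − Σzᵢ/Kᵢ = -0.407, so a root lies in (0, 1).
Newton–Raphson from ψ = 0.5:
  ψ = 0.500: g = 0.2667, g' = -1.023 → ψ = 0.761
  ψ = 0.761: g = -0.0125, g' = -1.213 → ψ = 0.750
Converged at ψ = 0.750.
Compositions from xᵢ = zᵢ/(1+ψ(Kᵢ−1)), yᵢ = Kᵢxᵢ:
  1: x = 0.113, y = 0.344
  2: x = 0.170, y = 0.453
  3: x = 0.548, y = 0.157
  4: x = 0.169, y = 0.046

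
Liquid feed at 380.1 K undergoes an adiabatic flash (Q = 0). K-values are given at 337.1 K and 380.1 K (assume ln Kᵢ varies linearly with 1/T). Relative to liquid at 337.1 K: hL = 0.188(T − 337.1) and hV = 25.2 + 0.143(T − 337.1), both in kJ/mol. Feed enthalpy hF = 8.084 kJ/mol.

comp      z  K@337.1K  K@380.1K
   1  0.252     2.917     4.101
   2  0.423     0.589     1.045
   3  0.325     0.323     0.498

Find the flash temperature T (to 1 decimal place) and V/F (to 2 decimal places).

T = 349.7 K, V/F = 0.23

Adiabatic flash: solve Rachford–Rice at each trial T, then check hF = ψ·hV(T) + (1−ψ)·hL(T).
  T = 337.1 K: K = (2.917, 0.589, 0.323), RR gives ψ = 0.087, H_out = 2.191 kJ/mol
  T = 380.1 K: K = (4.101, 1.045, 0.498), RR gives ψ = 0.731, H_out = 25.086 kJ/mol
  T = 358.6 K: K = (3.494, 0.798, 0.406), RR gives ψ = 0.350, H_out = 12.529 kJ/mol
  T = 347.9 K: K = (3.203, 0.689, 0.364), RR gives ψ = 0.210, H_out = 7.230 kJ/mol
  T = 353.2 K: K = (3.346, 0.742, 0.385), RR gives ψ = 0.277, H_out = 9.797 kJ/mol
  T = 350.5 K: K = (3.273, 0.715, 0.374), RR gives ψ = 0.242, H_out = 8.478 kJ/mol
  T = 349.2 K: K = (3.238, 0.702, 0.369), RR gives ψ = 0.226, H_out = 7.851 kJ/mol
Linear interpolation between T = 349.2 (H_out = 7.851) and T = 350.5 (H_out = 8.478) on hF = 8.084 gives T ≈ 349.7 K, at which ψ = 0.23.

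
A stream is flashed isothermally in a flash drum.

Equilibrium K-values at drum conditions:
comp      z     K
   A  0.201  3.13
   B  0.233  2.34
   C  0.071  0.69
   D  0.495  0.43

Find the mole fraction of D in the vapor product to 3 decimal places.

y_D = 0.289

Material balance + equilibrium reduce to Σ zᵢ(Kᵢ−1)/(1+V/F(Kᵢ−1)) = 0.
g(0) = ΣzᵢKᵢ − 1 = 0.436 and g(1) = 1 − Σzᵢ/Kᵢ = -0.418, so a root lies in (0, 1).
Iterate (Newton) starting at V/F = 0.5:
  V/F = 0.500: g = -0.0264, g' = -0.688 → V/F = 0.462
Converged at V/F = 0.462.
Compositions from xᵢ = zᵢ/(1+V/F(Kᵢ−1)), yᵢ = Kᵢxᵢ:
  A: x = 0.101, y = 0.317
  B: x = 0.144, y = 0.337
  C: x = 0.083, y = 0.057
  D: x = 0.672, y = 0.289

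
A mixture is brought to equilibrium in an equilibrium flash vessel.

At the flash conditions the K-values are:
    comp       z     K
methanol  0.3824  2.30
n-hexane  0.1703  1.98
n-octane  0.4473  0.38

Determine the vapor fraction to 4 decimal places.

ψ = 0.5169

Newton–Raphson from ψ = 0.5:
  ψ = 0.5000: g = 0.01137, g' = -0.6722 → ψ = 0.5169
Converged at ψ = 0.5169.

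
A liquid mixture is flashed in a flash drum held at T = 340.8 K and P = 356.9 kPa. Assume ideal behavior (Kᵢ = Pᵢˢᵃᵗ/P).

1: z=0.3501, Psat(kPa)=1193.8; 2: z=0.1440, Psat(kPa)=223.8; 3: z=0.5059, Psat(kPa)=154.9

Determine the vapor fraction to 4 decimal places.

Raoult's law: Kᵢ = Pᵢˢᵃᵗ/P = Pᵢˢᵃᵗ/356.9.
  K_1 = 1193.8/356.9 = 3.344915, K_2 = 223.8/356.9 = 0.627066, K_3 = 154.9/356.9 = 0.434015
Let ψ = V/F and solve Σ zᵢ(Kᵢ−1)/(1+ψ(Kᵢ−1)) = 0.
g(0) = ΣzᵢKᵢ − 1 = 0.4809 and g(1) = 1 − Σzᵢ/Kᵢ = -0.4999, so a root lies in (0, 1).
Newton–Raphson from ψ = 0.5:
  ψ = 0.5000: g = -0.08746, g' = -0.7534 → ψ = 0.3839
  ψ = 0.3839: g = 0.00353, g' = -0.8249 → ψ = 0.3882
Converged at ψ = 0.3882.

ψ = 0.3882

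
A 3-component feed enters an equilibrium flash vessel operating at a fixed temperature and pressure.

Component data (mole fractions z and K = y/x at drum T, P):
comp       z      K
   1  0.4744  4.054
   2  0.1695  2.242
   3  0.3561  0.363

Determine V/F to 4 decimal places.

V/F = 0.8597

Rachford–Rice: g(V/F) = Σ zᵢ(Kᵢ−1)/(1+V/F(Kᵢ−1)) = 0.
Feasibility: ΣzᵢKᵢ = 2.4325, Σzᵢ/Kᵢ = 1.1736 — both > 1, two phases present.
Newton–Raphson from V/F = 0.5:
  V/F = 0.5000: g = 0.37036, g' = -1.1035 → V/F = 0.8356
  V/F = 0.8356: g = 0.02621, g' = -1.0742 → V/F = 0.8600
  V/F = 0.8600: g = -0.00036, g' = -1.1043 → V/F = 0.8597
Converged at V/F = 0.8597.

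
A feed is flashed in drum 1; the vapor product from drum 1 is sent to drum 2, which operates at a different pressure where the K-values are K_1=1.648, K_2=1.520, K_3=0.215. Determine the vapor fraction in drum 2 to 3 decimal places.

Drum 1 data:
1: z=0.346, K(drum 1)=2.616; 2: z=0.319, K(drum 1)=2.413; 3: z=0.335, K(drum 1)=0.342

V/F (drum 2) = 0.563

Drum 1:
Let ψ₁ = V/F and solve Σ zᵢ(Kᵢ−1)/(1+ψ₁(Kᵢ−1)) = 0.
g(0) = ΣzᵢKᵢ − 1 = 0.789 and g(1) = 1 − Σzᵢ/Kᵢ = -0.244, so a root lies in (0, 1).
Newton–Raphson from ψ₁ = 0.5:
  ψ₁ = 0.500: g = 0.2449, g' = -0.817 → ψ₁ = 0.800
  ψ₁ = 0.800: g = -0.0096, g' = -0.958 → ψ₁ = 0.790
Converged at ψ₁ = 0.790.
Drum-1 compositions:
  1: x = 0.152, y = 0.398
  2: x = 0.151, y = 0.364
  3: x = 0.697, y = 0.238
Drum-2 feed = drum-1 vapor: z₂ = (0.3977, 0.3638, 0.2384).
Drum 2:
Rachford–Rice: g(ψ₂) = Σ zᵢ(Kᵢ−1)/(1+ψ₂(Kᵢ−1)) = 0.
Feasibility: ΣzᵢKᵢ = 1.260, Σzᵢ/Kᵢ = 1.590 — both > 1, two phases present.
Newton–Raphson from ψ₂ = 0.48:
  ψ₂ = 0.480: g = 0.0476, g' = -0.538 → ψ₂ = 0.568
  ψ₂ = 0.568: g = -0.0036, g' = -0.627 → ψ₂ = 0.563
Converged at ψ₂ = 0.563.
  1: x = 0.291, y = 0.480
  2: x = 0.281, y = 0.428
  3: x = 0.427, y = 0.092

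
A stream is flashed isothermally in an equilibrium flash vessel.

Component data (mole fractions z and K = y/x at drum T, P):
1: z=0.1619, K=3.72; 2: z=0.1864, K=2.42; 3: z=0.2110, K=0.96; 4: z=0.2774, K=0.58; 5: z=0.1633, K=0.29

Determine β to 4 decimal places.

Let β = V/F and solve Σ zᵢ(Kᵢ−1)/(1+β(Kᵢ−1)) = 0.
Feasibility: ΣzᵢKᵢ = 1.4642, Σzᵢ/Kᵢ = 1.3817 — both > 1, two phases present.
Iterate (Newton) starting at β = 0.5:
  β = 0.5000: g = 0.00554, g' = -0.6202 → β = 0.5089
Converged at β = 0.5089.

β = 0.5089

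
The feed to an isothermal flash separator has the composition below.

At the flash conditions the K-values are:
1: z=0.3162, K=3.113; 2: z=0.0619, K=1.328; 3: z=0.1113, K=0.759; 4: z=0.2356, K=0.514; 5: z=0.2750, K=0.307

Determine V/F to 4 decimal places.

Iterate (Newton) starting at V/F = 0.5:
  V/F = 0.5000: g = -0.13105, g' = -0.7534 → V/F = 0.3261
  V/F = 0.3261: g = 0.00254, g' = -0.8070 → V/F = 0.3292
Converged at V/F = 0.3292.

V/F = 0.3292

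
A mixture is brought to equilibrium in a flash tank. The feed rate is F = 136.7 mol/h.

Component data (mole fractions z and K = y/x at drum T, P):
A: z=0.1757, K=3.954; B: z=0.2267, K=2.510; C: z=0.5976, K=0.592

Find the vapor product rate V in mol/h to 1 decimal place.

Let ψ = V/F and solve Σ zᵢ(Kᵢ−1)/(1+ψ(Kᵢ−1)) = 0.
g(0) = ΣzᵢKᵢ − 1 = 0.6175 and g(1) = 1 − Σzᵢ/Kᵢ = -0.1442, so a root lies in (0, 1).
Newton–Raphson from ψ = 0.62:
  ψ = 0.6200: g = 0.03372, g' = -0.5074 → ψ = 0.6865
  ψ = 0.6865: g = 0.00083, g' = -0.4838 → ψ = 0.6882
Converged at ψ = 0.6882.
Then V = ψ·F = 0.6882·136.7 = 94.1 mol/h and L = F − V = 42.6 mol/h.

V = 94.1 mol/h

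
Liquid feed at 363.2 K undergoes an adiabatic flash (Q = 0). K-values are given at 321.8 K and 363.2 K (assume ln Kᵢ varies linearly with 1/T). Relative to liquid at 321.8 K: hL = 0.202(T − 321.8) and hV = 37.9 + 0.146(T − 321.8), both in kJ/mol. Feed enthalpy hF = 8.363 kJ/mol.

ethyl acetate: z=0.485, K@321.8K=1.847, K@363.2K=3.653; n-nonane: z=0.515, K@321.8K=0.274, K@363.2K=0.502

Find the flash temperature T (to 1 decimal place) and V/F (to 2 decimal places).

Adiabatic flash: solve Rachford–Rice at each trial T, then check hF = ψ·hV(T) + (1−ψ)·hL(T).
  T = 321.8 K: K = (1.847, 0.274), RR gives ψ = 0.060, H_out = 2.275 kJ/mol
  T = 363.2 K: K = (3.653, 0.502), RR gives ψ = 0.780, H_out = 36.108 kJ/mol
  T = 342.5 K: K = (2.652, 0.378), RR gives ψ = 0.468, H_out = 21.361 kJ/mol
  T = 332.1 K: K = (2.224, 0.323), RR gives ψ = 0.296, H_out = 13.113 kJ/mol
  T = 327.0 K: K = (2.031, 0.298), RR gives ψ = 0.192, H_out = 8.260 kJ/mol
  T = 329.6 K: K = (2.128, 0.311), RR gives ψ = 0.247, H_out = 10.830 kJ/mol
  T = 328.3 K: K = (2.079, 0.304), RR gives ψ = 0.220, H_out = 9.573 kJ/mol
Linear interpolation between T = 327.0 (H_out = 8.260) and T = 328.3 (H_out = 9.573) on hF = 8.363 gives T ≈ 327.1 K, at which ψ = 0.19.

T = 327.1 K, V/F = 0.19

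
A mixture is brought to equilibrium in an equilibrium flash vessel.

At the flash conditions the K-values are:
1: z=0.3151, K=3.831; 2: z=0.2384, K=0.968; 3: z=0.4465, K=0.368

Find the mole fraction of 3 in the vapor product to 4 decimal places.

y_3 = 0.2273

Material balance + equilibrium reduce to Σ zᵢ(Kᵢ−1)/(1+V/F(Kᵢ−1)) = 0.
Feasibility: ΣzᵢKᵢ = 1.6022, Σzᵢ/Kᵢ = 1.5418 — both > 1, two phases present.
Newton iteration, V/F⁰ = 0.5:
  V/F = 0.5000: g = -0.05101, g' = -0.8143 → V/F = 0.4374
  V/F = 0.4374: g = 0.00084, g' = -0.8450 → V/F = 0.4384
Converged at V/F = 0.4384.
Compositions from xᵢ = zᵢ/(1+V/F(Kᵢ−1)), yᵢ = Kᵢxᵢ:
  1: x = 0.1406, y = 0.5387
  2: x = 0.2418, y = 0.2341
  3: x = 0.6176, y = 0.2273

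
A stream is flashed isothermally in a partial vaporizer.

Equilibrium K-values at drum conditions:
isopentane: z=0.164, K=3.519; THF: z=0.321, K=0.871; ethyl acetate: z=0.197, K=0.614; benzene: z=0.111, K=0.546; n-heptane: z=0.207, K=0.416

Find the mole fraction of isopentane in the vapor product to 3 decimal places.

Iterate (Newton) starting at ψ = 0.5:
  ψ = 0.500: g = -0.1916, g' = -0.434 → ψ = 0.059
  ψ = 0.059: g = 0.0634, g' = -0.926 → ψ = 0.127
  ψ = 0.127: g = 0.0067, g' = -0.743 → ψ = 0.136
Converged at ψ = 0.136.
Compositions from xᵢ = zᵢ/(1+ψ(Kᵢ−1)), yᵢ = Kᵢxᵢ:
  isopentane: x = 0.122, y = 0.430
  THF: x = 0.327, y = 0.285
  ethyl acetate: x = 0.208, y = 0.128
  benzene: x = 0.118, y = 0.065
  n-heptane: x = 0.225, y = 0.094

y_isopentane = 0.430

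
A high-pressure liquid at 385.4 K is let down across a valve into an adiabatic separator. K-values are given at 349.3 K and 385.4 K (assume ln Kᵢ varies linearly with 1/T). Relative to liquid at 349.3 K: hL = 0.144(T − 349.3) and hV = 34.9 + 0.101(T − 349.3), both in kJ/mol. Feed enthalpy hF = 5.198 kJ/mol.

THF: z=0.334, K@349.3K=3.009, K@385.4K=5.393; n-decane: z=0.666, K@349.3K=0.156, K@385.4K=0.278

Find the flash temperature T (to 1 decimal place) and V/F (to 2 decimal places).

T = 355.7 K, V/F = 0.12

Adiabatic flash: solve Rachford–Rice at each trial T, then check hF = ψ·hV(T) + (1−ψ)·hL(T).
  T = 349.3 K: K = (3.009, 0.156), RR gives ψ = 0.064, H_out = 2.242 kJ/mol
  T = 385.4 K: K = (5.393, 0.278), RR gives ψ = 0.311, H_out = 15.570 kJ/mol
  T = 367.4 K: K = (4.090, 0.211), RR gives ψ = 0.208, H_out = 9.703 kJ/mol
  T = 358.4 K: K = (3.525, 0.182), RR gives ψ = 0.145, H_out = 6.305 kJ/mol
  T = 353.9 K: K = (3.263, 0.169), RR gives ψ = 0.108, H_out = 4.397 kJ/mol
  T = 356.1 K: K = (3.389, 0.176), RR gives ψ = 0.126, H_out = 5.351 kJ/mol
Linear interpolation between T = 353.9 (H_out = 4.397) and T = 356.1 (H_out = 5.351) on hF = 5.198 gives T ≈ 355.7 K, at which ψ = 0.12.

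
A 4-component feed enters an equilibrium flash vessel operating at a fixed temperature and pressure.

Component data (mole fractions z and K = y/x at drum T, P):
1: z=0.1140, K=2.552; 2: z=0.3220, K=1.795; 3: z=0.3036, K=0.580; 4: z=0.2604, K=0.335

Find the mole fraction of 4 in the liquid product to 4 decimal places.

x_4 = 0.3080

Let ψ = V/F and solve Σ zᵢ(Kᵢ−1)/(1+ψ(Kᵢ−1)) = 0.
Feasibility: ΣzᵢKᵢ = 1.1322, Σzᵢ/Kᵢ = 1.5248 — both > 1, two phases present.
Newton–Raphson from ψ = 0.5:
  ψ = 0.5000: g = -0.13803, g' = -0.5355 → ψ = 0.2422
  ψ = 0.2422: g = -0.00514, g' = -0.5181 → ψ = 0.2323
Converged at ψ = 0.2323.
Compositions from xᵢ = zᵢ/(1+ψ(Kᵢ−1)), yᵢ = Kᵢxᵢ:
  1: x = 0.0838, y = 0.2138
  2: x = 0.2718, y = 0.4879
  3: x = 0.3364, y = 0.1951
  4: x = 0.3080, y = 0.1032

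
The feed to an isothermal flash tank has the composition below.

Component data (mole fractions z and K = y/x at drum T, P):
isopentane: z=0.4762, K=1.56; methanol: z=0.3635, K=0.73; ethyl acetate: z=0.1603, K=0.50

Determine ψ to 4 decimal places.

ψ = 0.4391

Newton iteration, ψ⁰ = 0.34:
  ψ = 0.3400: g = 0.01939, g' = -0.1957 → ψ = 0.4391
Converged at ψ = 0.4391.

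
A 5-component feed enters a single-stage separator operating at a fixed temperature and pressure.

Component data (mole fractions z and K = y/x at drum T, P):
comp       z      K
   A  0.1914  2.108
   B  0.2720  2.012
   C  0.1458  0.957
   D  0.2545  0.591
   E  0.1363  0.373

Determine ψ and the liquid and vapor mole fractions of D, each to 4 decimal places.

Let ψ = V/F and solve Σ zᵢ(Kᵢ−1)/(1+ψ(Kᵢ−1)) = 0.
Feasibility: ΣzᵢKᵢ = 1.2915, Σzᵢ/Kᵢ = 1.1744 — both > 1, two phases present.
Newton iteration, ψ⁰ = 0.62:
  ψ = 0.6200: g = 0.00915, g' = -0.4079 → ψ = 0.6424
  ψ = 0.6424: g = -0.00004, g' = -0.4113 → ψ = 0.6423
Converged at ψ = 0.6423.
Compositions from xᵢ = zᵢ/(1+ψ(Kᵢ−1)), yᵢ = Kᵢxᵢ:
  A: x = 0.1118, y = 0.2357
  B: x = 0.1648, y = 0.3317
  C: x = 0.1499, y = 0.1435
  D: x = 0.3452, y = 0.2040
  E: x = 0.2282, y = 0.0851

ψ = 0.6423, x_D = 0.3452, y_D = 0.2040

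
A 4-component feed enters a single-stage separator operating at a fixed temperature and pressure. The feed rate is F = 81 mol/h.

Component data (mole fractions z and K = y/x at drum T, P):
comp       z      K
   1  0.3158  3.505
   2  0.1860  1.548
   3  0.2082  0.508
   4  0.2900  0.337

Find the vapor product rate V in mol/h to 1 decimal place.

V = 41.3 mol/h

Rachford–Rice: g(V/F) = Σ zᵢ(Kᵢ−1)/(1+V/F(Kᵢ−1)) = 0.
Feasibility: ΣzᵢKᵢ = 1.5983, Σzᵢ/Kᵢ = 1.4806 — both > 1, two phases present.
Newton–Raphson from V/F = 0.4:
  V/F = 0.4000: g = 0.08955, g' = -0.8462 → V/F = 0.5058
  V/F = 0.5058: g = 0.00309, g' = -0.7977 → V/F = 0.5097
Converged at V/F = 0.5097.
Then V = V/F·F = 0.5097·81 = 41.3 mol/h and L = F − V = 39.7 mol/h.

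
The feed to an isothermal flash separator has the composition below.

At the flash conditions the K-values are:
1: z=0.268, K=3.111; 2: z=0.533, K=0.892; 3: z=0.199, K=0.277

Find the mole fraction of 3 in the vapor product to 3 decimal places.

y_3 = 0.084

Material balance + equilibrium reduce to Σ zᵢ(Kᵢ−1)/(1+ψ(Kᵢ−1)) = 0.
g(0) = ΣzᵢKᵢ − 1 = 0.364 and g(1) = 1 − Σzᵢ/Kᵢ = -0.402, so a root lies in (0, 1).
Newton–Raphson from ψ = 0.5:
  ψ = 0.500: g = -0.0109, g' = -0.545 → ψ = 0.480
Converged at ψ = 0.480.
Compositions from xᵢ = zᵢ/(1+ψ(Kᵢ−1)), yᵢ = Kᵢxᵢ:
  1: x = 0.133, y = 0.414
  2: x = 0.562, y = 0.501
  3: x = 0.305, y = 0.084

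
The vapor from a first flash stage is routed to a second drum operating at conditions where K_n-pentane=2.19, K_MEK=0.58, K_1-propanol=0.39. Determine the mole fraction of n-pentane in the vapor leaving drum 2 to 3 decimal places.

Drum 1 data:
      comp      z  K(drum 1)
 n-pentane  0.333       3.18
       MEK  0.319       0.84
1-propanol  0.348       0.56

y_n-pentane (drum 2) = 0.662

Drum 1:
Rachford–Rice: g(ψ₁) = Σ zᵢ(Kᵢ−1)/(1+ψ₁(Kᵢ−1)) = 0.
g(0) = ΣzᵢKᵢ − 1 = 0.522 and g(1) = 1 − Σzᵢ/Kᵢ = -0.106, so a root lies in (0, 1).
Iterate (Newton) starting at ψ₁ = 0.51:
  ψ₁ = 0.510: g = 0.0908, g' = -0.477 → ψ₁ = 0.700
  ψ₁ = 0.700: g = 0.0085, g' = -0.399 → ψ₁ = 0.722
Converged at ψ₁ = 0.722.
Drum-1 compositions:
  n-pentane: x = 0.129, y = 0.411
  MEK: x = 0.361, y = 0.303
  1-propanol: x = 0.510, y = 0.286
Drum-2 feed = drum-1 vapor: z₂ = (0.4115, 0.3029, 0.2856).
Drum 2:
Newton–Raphson from ψ₂ = 0.35:
  ψ₂ = 0.350: g = -0.0250, g' = -0.536 → ψ₂ = 0.303
  ψ₂ = 0.303: g = 0.0002, g' = -0.545 → ψ₂ = 0.304
Converged at ψ₂ = 0.304.
  n-pentane: x = 0.302, y = 0.662
  MEK: x = 0.347, y = 0.201
  1-propanol: x = 0.351, y = 0.137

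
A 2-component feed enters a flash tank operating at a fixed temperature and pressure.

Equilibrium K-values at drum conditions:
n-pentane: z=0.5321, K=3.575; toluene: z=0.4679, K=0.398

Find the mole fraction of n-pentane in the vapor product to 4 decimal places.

Material balance + equilibrium reduce to Σ zᵢ(Kᵢ−1)/(1+ψ(Kᵢ−1)) = 0.
g(0) = ΣzᵢKᵢ − 1 = 1.0885 and g(1) = 1 − Σzᵢ/Kᵢ = -0.3245, so a root lies in (0, 1).
Newton iteration, ψ⁰ = 0.46:
  ψ = 0.4600: g = 0.23767, g' = -1.0637 → ψ = 0.6834
  ψ = 0.6834: g = 0.01788, g' = -0.9527 → ψ = 0.7022
Converged at ψ = 0.7022.
Compositions from xᵢ = zᵢ/(1+ψ(Kᵢ−1)), yᵢ = Kᵢxᵢ:
  n-pentane: x = 0.1895, y = 0.6774
  toluene: x = 0.8105, y = 0.3226

y_n-pentane = 0.6774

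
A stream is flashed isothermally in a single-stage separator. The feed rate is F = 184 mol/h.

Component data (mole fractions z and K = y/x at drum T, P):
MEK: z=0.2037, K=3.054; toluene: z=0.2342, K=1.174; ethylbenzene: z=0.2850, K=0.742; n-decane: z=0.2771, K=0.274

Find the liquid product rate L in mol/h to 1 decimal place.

L = 140.6 mol/h

Let ψ = V/F and solve Σ zᵢ(Kᵢ−1)/(1+ψ(Kᵢ−1)) = 0.
g(0) = ΣzᵢKᵢ − 1 = 0.1844 and g(1) = 1 − Σzᵢ/Kᵢ = -0.6616, so a root lies in (0, 1).
Newton iteration, ψ⁰ = 0.5:
  ψ = 0.5000: g = -0.15633, g' = -0.6001 → ψ = 0.2395
  ψ = 0.2395: g = -0.00232, g' = -0.6282 → ψ = 0.2358
Converged at ψ = 0.2358.
Then V = ψ·F = 0.2358·184 = 43.4 mol/h and L = F − V = 140.6 mol/h.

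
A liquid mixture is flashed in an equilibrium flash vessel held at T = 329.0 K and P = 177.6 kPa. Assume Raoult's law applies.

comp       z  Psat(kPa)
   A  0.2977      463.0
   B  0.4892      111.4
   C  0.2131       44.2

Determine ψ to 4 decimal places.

ψ = 0.1666

Raoult's law: Kᵢ = Pᵢˢᵃᵗ/P = Pᵢˢᵃᵗ/177.6.
  K_A = 463.0/177.6 = 2.606982, K_B = 111.4/177.6 = 0.627252, K_C = 44.2/177.6 = 0.248874
Rachford–Rice: g(ψ) = Σ zᵢ(Kᵢ−1)/(1+ψ(Kᵢ−1)) = 0.
g(0) = ΣzᵢKᵢ − 1 = 0.1360 and g(1) = 1 − Σzᵢ/Kᵢ = -0.7504, so a root lies in (0, 1).
Newton–Raphson from ψ = 0.5:
  ψ = 0.5000: g = -0.21519, g' = -0.6474 → ψ = 0.1676
  ψ = 0.1676: g = -0.00072, g' = -0.7118 → ψ = 0.1666
Converged at ψ = 0.1666.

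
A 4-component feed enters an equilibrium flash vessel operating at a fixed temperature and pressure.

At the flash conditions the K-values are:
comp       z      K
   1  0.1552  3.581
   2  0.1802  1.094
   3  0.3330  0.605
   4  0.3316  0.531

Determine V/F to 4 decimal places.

V/F = 0.1476

Rachford–Rice: g(V/F) = Σ zᵢ(Kᵢ−1)/(1+V/F(Kᵢ−1)) = 0.
Check two-phase: ΣzᵢKᵢ = 1.1305 > 1 and Σzᵢ/Kᵢ = 1.3830 > 1, so g(0) = 0.1305 > 0 and g(1) = -0.3830 < 0.
Newton–Raphson from V/F = 0.5:
  V/F = 0.5000: g = -0.17601, g' = -0.4037 → V/F = 0.0640
  V/F = 0.0640: g = 0.06536, g' = -0.8954 → V/F = 0.1370
  V/F = 0.1370: g = 0.00741, g' = -0.7072 → V/F = 0.1475
  V/F = 0.1475: g = 0.00011, g' = -0.6867 → V/F = 0.1476
Converged at V/F = 0.1476.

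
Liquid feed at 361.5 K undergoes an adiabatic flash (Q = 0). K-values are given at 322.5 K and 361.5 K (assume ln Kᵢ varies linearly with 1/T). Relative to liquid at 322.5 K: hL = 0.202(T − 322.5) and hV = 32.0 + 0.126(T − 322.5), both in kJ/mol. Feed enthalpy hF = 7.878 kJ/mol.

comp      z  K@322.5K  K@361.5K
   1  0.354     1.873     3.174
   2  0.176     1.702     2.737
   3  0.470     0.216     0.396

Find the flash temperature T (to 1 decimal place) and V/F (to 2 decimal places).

T = 328.3 K, V/F = 0.21

Adiabatic flash: solve Rachford–Rice at each trial T, then check hF = ψ·hV(T) + (1−ψ)·hL(T).
  T = 322.5 K: K = (1.873, 1.702, 0.216), RR gives ψ = 0.100, H_out = 3.193 kJ/mol
  T = 361.5 K: K = (3.174, 2.737, 0.396), RR gives ψ = 0.644, H_out = 26.589 kJ/mol
  T = 342.0 K: K = (2.475, 2.188, 0.298), RR gives ψ = 0.413, H_out = 16.532 kJ/mol
  T = 332.2 K: K = (2.160, 1.936, 0.255), RR gives ψ = 0.277, H_out = 10.622 kJ/mol
  T = 327.4 K: K = (2.015, 1.818, 0.235), RR gives ψ = 0.197, H_out = 7.224 kJ/mol
  T = 329.8 K: K = (2.087, 1.876, 0.245), RR gives ψ = 0.239, H_out = 8.978 kJ/mol
Linear interpolation between T = 327.4 (H_out = 7.224) and T = 329.8 (H_out = 8.978) on hF = 7.878 gives T ≈ 328.3 K, at which ψ = 0.21.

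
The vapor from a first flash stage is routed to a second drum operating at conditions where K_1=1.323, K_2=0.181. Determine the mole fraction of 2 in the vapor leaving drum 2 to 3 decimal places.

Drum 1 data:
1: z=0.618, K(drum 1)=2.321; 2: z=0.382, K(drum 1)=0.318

Drum 1:
Rachford–Rice: g(ψ₁) = Σ zᵢ(Kᵢ−1)/(1+ψ₁(Kᵢ−1)) = 0.
Feasibility: ΣzᵢKᵢ = 1.556, Σzᵢ/Kᵢ = 1.468 — both > 1, two phases present.
Iterate (Newton) starting at ψ₁ = 0.5:
  ψ₁ = 0.500: g = 0.0963, g' = -0.800 → ψ₁ = 0.620
  ψ₁ = 0.620: g = -0.0029, g' = -0.860 → ψ₁ = 0.617
Converged at ψ₁ = 0.617.
Drum-1 compositions:
  1: x = 0.340, y = 0.790
  2: x = 0.660, y = 0.210
Drum-2 feed = drum-1 vapor: z₂ = (0.7903, 0.2097).
Drum 2:
Rachford–Rice: g(ψ₂) = Σ zᵢ(Kᵢ−1)/(1+ψ₂(Kᵢ−1)) = 0.
Check two-phase: ΣzᵢKᵢ = 1.083 > 1 and Σzᵢ/Kᵢ = 1.756 > 1, so g(0) = 0.083 > 0 and g(1) = -0.756 < 0.
Iterate (Newton) starting at ψ₂ = 0.59:
  ψ₂ = 0.590: g = -0.1180, g' = -0.585 → ψ₂ = 0.388
  ψ₂ = 0.388: g = -0.0251, g' = -0.368 → ψ₂ = 0.320
  ψ₂ = 0.320: g = -0.0015, g' = -0.326 → ψ₂ = 0.316
Converged at ψ₂ = 0.316.
  1: x = 0.717, y = 0.949
  2: x = 0.283, y = 0.051

y_2 (drum 2) = 0.051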